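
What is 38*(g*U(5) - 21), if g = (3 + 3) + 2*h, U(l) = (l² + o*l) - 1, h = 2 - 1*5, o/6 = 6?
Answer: -798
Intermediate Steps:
o = 36 (o = 6*6 = 36)
h = -3 (h = 2 - 5 = -3)
U(l) = -1 + l² + 36*l (U(l) = (l² + 36*l) - 1 = -1 + l² + 36*l)
g = 0 (g = (3 + 3) + 2*(-3) = 6 - 6 = 0)
38*(g*U(5) - 21) = 38*(0*(-1 + 5² + 36*5) - 21) = 38*(0*(-1 + 25 + 180) - 21) = 38*(0*204 - 21) = 38*(0 - 21) = 38*(-21) = -798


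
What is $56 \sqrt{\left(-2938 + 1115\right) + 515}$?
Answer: $112 i \sqrt{327} \approx 2025.3 i$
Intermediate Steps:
$56 \sqrt{\left(-2938 + 1115\right) + 515} = 56 \sqrt{-1823 + 515} = 56 \sqrt{-1308} = 56 \cdot 2 i \sqrt{327} = 112 i \sqrt{327}$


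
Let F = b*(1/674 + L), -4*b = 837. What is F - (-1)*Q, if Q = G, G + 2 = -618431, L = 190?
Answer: -1774482425/2696 ≈ -6.5819e+5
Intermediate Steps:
b = -837/4 (b = -¼*837 = -837/4 ≈ -209.25)
G = -618433 (G = -2 - 618431 = -618433)
Q = -618433
F = -107187057/2696 (F = -837*(1/674 + 190)/4 = -837/4*128061/674 = -107187057/2696 ≈ -39758.)
F - (-1)*Q = -107187057/2696 - (-1)*(-618433) = -107187057/2696 - 1*618433 = -107187057/2696 - 618433 = -1774482425/2696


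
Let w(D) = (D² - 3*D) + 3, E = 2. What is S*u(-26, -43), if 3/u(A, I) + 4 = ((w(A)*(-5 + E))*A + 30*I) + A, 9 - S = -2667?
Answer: 446/3207 ≈ 0.13907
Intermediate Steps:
S = 2676 (S = 9 - 1*(-2667) = 9 + 2667 = 2676)
w(D) = 3 + D² - 3*D
u(A, I) = 3/(-4 + A + 30*I + A*(-9 - 3*A² + 9*A)) (u(A, I) = 3/(-4 + ((((3 + A² - 3*A)*(-5 + 2))*A + 30*I) + A)) = 3/(-4 + ((((3 + A² - 3*A)*(-3))*A + 30*I) + A)) = 3/(-4 + (((-9 - 3*A² + 9*A)*A + 30*I) + A)) = 3/(-4 + ((A*(-9 - 3*A² + 9*A) + 30*I) + A)) = 3/(-4 + ((30*I + A*(-9 - 3*A² + 9*A)) + A)) = 3/(-4 + (A + 30*I + A*(-9 - 3*A² + 9*A))) = 3/(-4 + A + 30*I + A*(-9 - 3*A² + 9*A)))
S*u(-26, -43) = 2676*(3/(-4 - 26 + 30*(-43) - 3*(-26)*(3 + (-26)² - 3*(-26)))) = 2676*(3/(-4 - 26 - 1290 - 3*(-26)*(3 + 676 + 78))) = 2676*(3/(-4 - 26 - 1290 - 3*(-26)*757)) = 2676*(3/(-4 - 26 - 1290 + 59046)) = 2676*(3/57726) = 2676*(3*(1/57726)) = 2676*(1/19242) = 446/3207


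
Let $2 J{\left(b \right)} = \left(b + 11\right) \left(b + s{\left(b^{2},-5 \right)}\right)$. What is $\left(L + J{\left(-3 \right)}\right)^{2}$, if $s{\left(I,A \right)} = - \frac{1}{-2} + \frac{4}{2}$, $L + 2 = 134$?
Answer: $16900$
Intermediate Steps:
$L = 132$ ($L = -2 + 134 = 132$)
$s{\left(I,A \right)} = \frac{5}{2}$ ($s{\left(I,A \right)} = \left(-1\right) \left(- \frac{1}{2}\right) + 4 \cdot \frac{1}{2} = \frac{1}{2} + 2 = \frac{5}{2}$)
$J{\left(b \right)} = \frac{\left(11 + b\right) \left(\frac{5}{2} + b\right)}{2}$ ($J{\left(b \right)} = \frac{\left(b + 11\right) \left(b + \frac{5}{2}\right)}{2} = \frac{\left(11 + b\right) \left(\frac{5}{2} + b\right)}{2}$)
$\left(L + J{\left(-3 \right)}\right)^{2} = \left(132 + \left(\frac{55}{4} + \frac{\left(-3\right)^{2}}{2} + \frac{27}{4} \left(-3\right)\right)\right)^{2} = \left(132 + \left(\frac{55}{4} + \frac{1}{2} \cdot 9 - \frac{81}{4}\right)\right)^{2} = \left(132 + \left(\frac{55}{4} + \frac{9}{2} - \frac{81}{4}\right)\right)^{2} = \left(132 - 2\right)^{2} = 130^{2} = 16900$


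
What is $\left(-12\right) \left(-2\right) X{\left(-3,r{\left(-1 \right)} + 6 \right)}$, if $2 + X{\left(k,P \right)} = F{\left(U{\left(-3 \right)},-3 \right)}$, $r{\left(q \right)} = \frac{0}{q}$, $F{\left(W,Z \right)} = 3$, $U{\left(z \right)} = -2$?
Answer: $24$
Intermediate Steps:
$r{\left(q \right)} = 0$
$X{\left(k,P \right)} = 1$ ($X{\left(k,P \right)} = -2 + 3 = 1$)
$\left(-12\right) \left(-2\right) X{\left(-3,r{\left(-1 \right)} + 6 \right)} = \left(-12\right) \left(-2\right) 1 = 24 \cdot 1 = 24$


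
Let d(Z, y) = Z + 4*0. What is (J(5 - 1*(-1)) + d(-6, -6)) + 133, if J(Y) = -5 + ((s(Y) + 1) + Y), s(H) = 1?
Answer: 130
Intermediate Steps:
J(Y) = -3 + Y (J(Y) = -5 + ((1 + 1) + Y) = -5 + (2 + Y) = -3 + Y)
d(Z, y) = Z (d(Z, y) = Z + 0 = Z)
(J(5 - 1*(-1)) + d(-6, -6)) + 133 = ((-3 + (5 - 1*(-1))) - 6) + 133 = ((-3 + (5 + 1)) - 6) + 133 = ((-3 + 6) - 6) + 133 = (3 - 6) + 133 = -3 + 133 = 130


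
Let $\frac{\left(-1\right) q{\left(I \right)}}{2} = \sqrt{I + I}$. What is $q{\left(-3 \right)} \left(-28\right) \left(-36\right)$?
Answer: $- 2016 i \sqrt{6} \approx - 4938.2 i$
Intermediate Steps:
$q{\left(I \right)} = - 2 \sqrt{2} \sqrt{I}$ ($q{\left(I \right)} = - 2 \sqrt{I + I} = - 2 \sqrt{2 I} = - 2 \sqrt{2} \sqrt{I}$)
$q{\left(-3 \right)} \left(-28\right) \left(-36\right) = - 2 \sqrt{2} \sqrt{-3} \left(-28\right) \left(-36\right) = - 2 \sqrt{2} i \sqrt{3} \left(-28\right) \left(-36\right) = - 2 i \sqrt{6} \left(-28\right) \left(-36\right) = 56 i \sqrt{6} \left(-36\right) = - 2016 i \sqrt{6}$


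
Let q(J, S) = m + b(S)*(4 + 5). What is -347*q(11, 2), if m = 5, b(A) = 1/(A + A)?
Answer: -10063/4 ≈ -2515.8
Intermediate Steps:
b(A) = 1/(2*A)
q(J, S) = 5 + 9/(2*S) (q(J, S) = 5 + (1/(2*S))*(4 + 5) = 5 + (1/(2*S))*9 = 5 + 9/(2*S))
-347*q(11, 2) = -347*(5 + (9/2)/2) = -347*(5 + (9/2)*(½)) = -347*(5 + 9/4) = -347*29/4 = -10063/4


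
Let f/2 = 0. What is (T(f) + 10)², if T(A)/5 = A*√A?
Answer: 100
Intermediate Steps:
f = 0 (f = 2*0 = 0)
T(A) = 5*A^(3/2) (T(A) = 5*(A*√A) = 5*A^(3/2))
(T(f) + 10)² = (5*0^(3/2) + 10)² = (5*0 + 10)² = (0 + 10)² = 10² = 100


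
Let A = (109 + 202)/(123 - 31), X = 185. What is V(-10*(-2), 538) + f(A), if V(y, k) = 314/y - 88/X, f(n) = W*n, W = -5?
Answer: -28557/17020 ≈ -1.6778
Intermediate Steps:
A = 311/92 ≈ 3.3804
f(n) = -5*n
V(y, k) = -88/185 + 314/y (V(y, k) = 314/y - 88/185 = -88/185 + 314/y)
V(-10*(-2), 538) + f(A) = (-88/185 + 314/((-10*(-2)))) - 5*311/92 = (-88/185 + 314/20) - 1555/92 = (-88/185 + 314*(1/20)) - 1555/92 = (-88/185 + 157/10) - 1555/92 = 5633/370 - 1555/92 = -28557/17020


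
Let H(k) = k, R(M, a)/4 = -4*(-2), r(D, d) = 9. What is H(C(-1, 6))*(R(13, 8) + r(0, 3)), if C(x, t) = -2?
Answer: -82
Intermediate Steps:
R(M, a) = 32 (R(M, a) = 4*(-4*(-2)) = 4*8 = 32)
H(C(-1, 6))*(R(13, 8) + r(0, 3)) = -2*(32 + 9) = -2*41 = -82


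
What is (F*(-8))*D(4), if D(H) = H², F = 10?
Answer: -1280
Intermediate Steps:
(F*(-8))*D(4) = (10*(-8))*4² = -80*16 = -1280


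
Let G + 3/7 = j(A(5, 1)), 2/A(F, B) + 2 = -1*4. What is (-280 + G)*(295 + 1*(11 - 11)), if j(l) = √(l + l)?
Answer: -579085/7 + 295*I*√6/3 ≈ -82726.0 + 240.87*I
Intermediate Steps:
A(F, B) = -⅓ (A(F, B) = 2/(-2 - 1*4) = 2/(-2 - 4) = 2/(-6) = 2*(-⅙) = -⅓)
j(l) = √2*√l (j(l) = √(2*l) = √2*√l)
G = -3/7 + I*√6/3 (G = -3/7 + √2*√(-⅓) = -3/7 + √2*(I*√3/3) = -3/7 + I*√6/3 ≈ -0.42857 + 0.8165*I)
(-280 + G)*(295 + 1*(11 - 11)) = (-280 + (-3/7 + I*√6/3))*(295 + 1*(11 - 11)) = (-1963/7 + I*√6/3)*(295 + 1*0) = (-1963/7 + I*√6/3)*(295 + 0) = (-1963/7 + I*√6/3)*295 = -579085/7 + 295*I*√6/3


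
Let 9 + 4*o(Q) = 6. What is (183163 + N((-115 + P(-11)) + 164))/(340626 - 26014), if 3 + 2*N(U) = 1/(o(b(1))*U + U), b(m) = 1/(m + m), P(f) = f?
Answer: 6960139/11955256 ≈ 0.58218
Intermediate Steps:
b(m) = 1/(2*m)
o(Q) = -3/4 (o(Q) = -9/4 + (1/4)*6 = -9/4 + 3/2 = -3/4)
N(U) = -3/2 + 2/U (N(U) = -3/2 + 1/(2*(-3*U/4 + U)) = -3/2 + 1/(2*((U/4))) = -3/2 + (4/U)/2 = -3/2 + 2/U)
(183163 + N((-115 + P(-11)) + 164))/(340626 - 26014) = (183163 + (-3/2 + 2/((-115 - 11) + 164)))/(340626 - 26014) = (183163 + (-3/2 + 2/(-126 + 164)))/314612 = (183163 + (-3/2 + 2/38))*(1/314612) = (183163 + (-3/2 + 2*(1/38)))*(1/314612) = (183163 + (-3/2 + 1/19))*(1/314612) = (183163 - 55/38)*(1/314612) = (6960139/38)*(1/314612) = 6960139/11955256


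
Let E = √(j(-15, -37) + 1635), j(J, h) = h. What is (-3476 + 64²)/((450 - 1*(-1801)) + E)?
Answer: 1395620/5065403 - 620*√1598/5065403 ≈ 0.27063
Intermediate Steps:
E = √1598 (E = √(-37 + 1635) = √1598 ≈ 39.975)
(-3476 + 64²)/((450 - 1*(-1801)) + E) = (-3476 + 64²)/((450 - 1*(-1801)) + √1598) = (-3476 + 4096)/((450 + 1801) + √1598) = 620/(2251 + √1598)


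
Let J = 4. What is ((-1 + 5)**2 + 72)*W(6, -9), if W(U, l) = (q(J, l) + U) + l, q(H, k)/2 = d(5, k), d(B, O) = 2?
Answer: 88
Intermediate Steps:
q(H, k) = 4 (q(H, k) = 2*2 = 4)
W(U, l) = 4 + U + l (W(U, l) = (4 + U) + l = 4 + U + l)
((-1 + 5)**2 + 72)*W(6, -9) = ((-1 + 5)**2 + 72)*(4 + 6 - 9) = (4**2 + 72)*1 = (16 + 72)*1 = 88*1 = 88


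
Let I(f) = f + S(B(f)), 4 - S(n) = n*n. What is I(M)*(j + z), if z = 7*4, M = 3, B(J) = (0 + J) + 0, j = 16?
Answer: -88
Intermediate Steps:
B(J) = J (B(J) = J + 0 = J)
z = 28
S(n) = 4 - n**2 (S(n) = 4 - n*n = 4 - n**2)
I(f) = 4 + f - f**2 (I(f) = f + (4 - f**2) = 4 + f - f**2)
I(M)*(j + z) = (4 + 3 - 1*3**2)*(16 + 28) = (4 + 3 - 1*9)*44 = (4 + 3 - 9)*44 = -2*44 = -88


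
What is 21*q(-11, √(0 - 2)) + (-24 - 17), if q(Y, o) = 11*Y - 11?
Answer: -2813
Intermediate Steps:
q(Y, o) = -11 + 11*Y
21*q(-11, √(0 - 2)) + (-24 - 17) = 21*(-11 + 11*(-11)) + (-24 - 17) = 21*(-11 - 121) - 41 = 21*(-132) - 41 = -2772 - 41 = -2813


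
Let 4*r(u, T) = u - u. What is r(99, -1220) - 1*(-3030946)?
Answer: 3030946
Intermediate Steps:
r(u, T) = 0 (r(u, T) = (u - u)/4 = (¼)*0 = 0)
r(99, -1220) - 1*(-3030946) = 0 - 1*(-3030946) = 0 + 3030946 = 3030946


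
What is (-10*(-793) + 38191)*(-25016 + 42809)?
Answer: 820630953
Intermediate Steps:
(-10*(-793) + 38191)*(-25016 + 42809) = (7930 + 38191)*17793 = 46121*17793 = 820630953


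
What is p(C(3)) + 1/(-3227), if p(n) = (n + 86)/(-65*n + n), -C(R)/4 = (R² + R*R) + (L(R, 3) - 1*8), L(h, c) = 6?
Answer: 33449/6608896 ≈ 0.0050612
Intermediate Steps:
C(R) = 8 - 8*R² (C(R) = -4*((R² + R*R) + (6 - 1*8)) = -4*((R² + R²) + (6 - 8)) = -4*(2*R² - 2) = -4*(-2 + 2*R²) = 8 - 8*R²)
p(n) = -(86 + n)/(64*n) (p(n) = (86 + n)/((-64*n)) = (86 + n)*(-1/(64*n)) = -(86 + n)/(64*n))
p(C(3)) + 1/(-3227) = (-86 - (8 - 8*3²))/(64*(8 - 8*3²)) + 1/(-3227) = (-86 - (8 - 8*9))/(64*(8 - 8*9)) - 1/3227 = (-86 - (8 - 72))/(64*(8 - 72)) - 1/3227 = (1/64)*(-86 - 1*(-64))/(-64) - 1/3227 = (1/64)*(-1/64)*(-86 + 64) - 1/3227 = (1/64)*(-1/64)*(-22) - 1/3227 = 11/2048 - 1/3227 = 33449/6608896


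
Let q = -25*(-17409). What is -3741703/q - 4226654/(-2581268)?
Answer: -558485195161/80245168950 ≈ -6.9597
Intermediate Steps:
q = 435225
-3741703/q - 4226654/(-2581268) = -3741703/435225 - 4226654/(-2581268) = -3741703*1/435225 - 4226654*(-1/2581268) = -534529/62175 + 2113327/1290634 = -558485195161/80245168950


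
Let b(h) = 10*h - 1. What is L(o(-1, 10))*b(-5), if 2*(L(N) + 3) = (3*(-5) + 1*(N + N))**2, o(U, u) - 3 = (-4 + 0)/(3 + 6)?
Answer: -126395/54 ≈ -2340.6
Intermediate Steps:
o(U, u) = 23/9 (o(U, u) = 3 + (-4 + 0)/(3 + 6) = 3 - 4/9 = 23/9)
b(h) = -1 + 10*h
L(N) = -3 + (-15 + 2*N)**2/2 (L(N) = -3 + (3*(-5) + 1*(N + N))**2/2 = -3 + (-15 + 1*(2*N))**2/2 = -3 + (-15 + 2*N)**2/2)
L(o(-1, 10))*b(-5) = (-3 + (-15 + 2*(23/9))**2/2)*(-1 + 10*(-5)) = (-3 + (-15 + 46/9)**2/2)*(-1 - 50) = (-3 + (-89/9)**2/2)*(-51) = (-3 + (1/2)*(7921/81))*(-51) = (-3 + 7921/162)*(-51) = (7435/162)*(-51) = -126395/54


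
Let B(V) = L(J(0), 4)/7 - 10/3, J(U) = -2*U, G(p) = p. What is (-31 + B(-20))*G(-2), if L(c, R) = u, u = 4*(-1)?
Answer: 1466/21 ≈ 69.810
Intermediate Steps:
u = -4
L(c, R) = -4
B(V) = -82/21 (B(V) = -4/7 - 10/3 = -82/21)
(-31 + B(-20))*G(-2) = (-31 - 82/21)*(-2) = -733/21*(-2) = 1466/21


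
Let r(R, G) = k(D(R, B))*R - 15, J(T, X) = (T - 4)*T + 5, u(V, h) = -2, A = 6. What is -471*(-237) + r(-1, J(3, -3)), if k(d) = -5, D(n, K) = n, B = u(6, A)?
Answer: 111617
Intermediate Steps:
B = -2
J(T, X) = 5 + T*(-4 + T) (J(T, X) = (-4 + T)*T + 5 = T*(-4 + T) + 5 = 5 + T*(-4 + T))
r(R, G) = -15 - 5*R (r(R, G) = -5*R - 15 = -15 - 5*R)
-471*(-237) + r(-1, J(3, -3)) = -471*(-237) + (-15 - 5*(-1)) = 111627 + (-15 + 5) = 111627 - 10 = 111617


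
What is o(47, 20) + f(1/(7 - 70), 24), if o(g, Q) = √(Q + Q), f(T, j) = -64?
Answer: -64 + 2*√10 ≈ -57.675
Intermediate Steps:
o(g, Q) = √2*√Q (o(g, Q) = √(2*Q) = √2*√Q)
o(47, 20) + f(1/(7 - 70), 24) = √2*√20 - 64 = √2*(2*√5) - 64 = 2*√10 - 64 = -64 + 2*√10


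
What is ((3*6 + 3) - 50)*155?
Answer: -4495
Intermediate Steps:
((3*6 + 3) - 50)*155 = ((18 + 3) - 50)*155 = (21 - 50)*155 = -29*155 = -4495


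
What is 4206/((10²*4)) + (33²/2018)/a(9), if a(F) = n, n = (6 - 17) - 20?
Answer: 65670837/6255800 ≈ 10.498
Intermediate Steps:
n = -31 (n = -11 - 20 = -31)
a(F) = -31
4206/((10²*4)) + (33²/2018)/a(9) = 4206/((10²*4)) + (33²/2018)/(-31) = 4206/((100*4)) + (1089*(1/2018))*(-1/31) = 4206/400 + (1089/2018)*(-1/31) = 4206*(1/400) - 1089/62558 = 2103/200 - 1089/62558 = 65670837/6255800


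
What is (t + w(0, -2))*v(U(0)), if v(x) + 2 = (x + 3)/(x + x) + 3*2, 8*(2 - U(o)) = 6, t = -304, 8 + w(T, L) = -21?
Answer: -18981/10 ≈ -1898.1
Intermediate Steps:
w(T, L) = -29 (w(T, L) = -8 - 21 = -29)
U(o) = 5/4 (U(o) = 2 - ⅛*6 = 2 - ¾ = 5/4)
v(x) = 4 + (3 + x)/(2*x) (v(x) = -2 + ((x + 3)/(x + x) + 3*2) = -2 + ((3 + x)/((2*x)) + 6) = -2 + ((3 + x)*(1/(2*x)) + 6) = -2 + ((3 + x)/(2*x) + 6) = -2 + (6 + (3 + x)/(2*x)) = 4 + (3 + x)/(2*x))
(t + w(0, -2))*v(U(0)) = (-304 - 29)*(3*(1 + 3*(5/4))/(2*(5/4))) = -999*4*(1 + 15/4)/(2*5) = -999*4*19/(2*5*4) = -333*57/10 = -18981/10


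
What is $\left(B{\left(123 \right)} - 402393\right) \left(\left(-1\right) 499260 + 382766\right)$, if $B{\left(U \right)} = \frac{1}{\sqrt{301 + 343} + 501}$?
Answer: $\frac{11735827341277200}{250357} + \frac{232988 \sqrt{161}}{250357} \approx 4.6876 \cdot 10^{10}$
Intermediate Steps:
$B{\left(U \right)} = \frac{1}{501 + 2 \sqrt{161}}$ ($B{\left(U \right)} = \frac{1}{\sqrt{644} + 501} = \frac{1}{2 \sqrt{161} + 501} = \frac{1}{501 + 2 \sqrt{161}}$)
$\left(B{\left(123 \right)} - 402393\right) \left(\left(-1\right) 499260 + 382766\right) = \left(\left(\frac{501}{250357} - \frac{2 \sqrt{161}}{250357}\right) - 402393\right) \left(\left(-1\right) 499260 + 382766\right) = \left(- \frac{100741903800}{250357} - \frac{2 \sqrt{161}}{250357}\right) \left(-499260 + 382766\right) = \left(- \frac{100741903800}{250357} - \frac{2 \sqrt{161}}{250357}\right) \left(-116494\right) = \frac{11735827341277200}{250357} + \frac{232988 \sqrt{161}}{250357}$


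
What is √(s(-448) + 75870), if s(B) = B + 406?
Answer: 2*√18957 ≈ 275.37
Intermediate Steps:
s(B) = 406 + B
√(s(-448) + 75870) = √((406 - 448) + 75870) = √(-42 + 75870) = √75828 = 2*√18957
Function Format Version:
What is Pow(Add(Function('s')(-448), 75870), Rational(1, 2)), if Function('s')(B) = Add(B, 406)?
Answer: Mul(2, Pow(18957, Rational(1, 2))) ≈ 275.37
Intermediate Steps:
Function('s')(B) = Add(406, B)
Pow(Add(Function('s')(-448), 75870), Rational(1, 2)) = Pow(Add(Add(406, -448), 75870), Rational(1, 2)) = Pow(Add(-42, 75870), Rational(1, 2)) = Pow(75828, Rational(1, 2)) = Mul(2, Pow(18957, Rational(1, 2)))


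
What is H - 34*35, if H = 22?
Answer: -1168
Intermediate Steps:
H - 34*35 = 22 - 34*35 = 22 - 1190 = -1168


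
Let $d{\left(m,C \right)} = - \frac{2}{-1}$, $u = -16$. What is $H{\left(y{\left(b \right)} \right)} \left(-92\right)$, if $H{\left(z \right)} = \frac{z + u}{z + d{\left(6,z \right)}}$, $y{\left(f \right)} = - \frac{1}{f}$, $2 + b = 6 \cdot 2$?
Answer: $\frac{14812}{19} \approx 779.58$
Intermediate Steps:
$b = 10$ ($b = -2 + 6 \cdot 2 = -2 + 12 = 10$)
$d{\left(m,C \right)} = 2$ ($d{\left(m,C \right)} = \left(-2\right) \left(-1\right) = 2$)
$H{\left(z \right)} = \frac{-16 + z}{2 + z}$ ($H{\left(z \right)} = \frac{z - 16}{z + 2} = \frac{-16 + z}{2 + z}$)
$H{\left(y{\left(b \right)} \right)} \left(-92\right) = \frac{-16 - \frac{1}{10}}{2 - \frac{1}{10}} \left(-92\right) = \frac{1}{\frac{19}{10}} \left(- \frac{161}{10}\right) \left(-92\right) = \frac{10}{19} \left(- \frac{161}{10}\right) \left(-92\right) = \left(- \frac{161}{19}\right) \left(-92\right) = \frac{14812}{19}$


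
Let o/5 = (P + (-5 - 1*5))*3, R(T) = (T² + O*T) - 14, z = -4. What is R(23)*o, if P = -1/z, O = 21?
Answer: -291915/2 ≈ -1.4596e+5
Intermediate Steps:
P = ¼ (P = -1/(-4) = -1*(-¼) = ¼ ≈ 0.25000)
R(T) = -14 + T² + 21*T (R(T) = (T² + 21*T) - 14 = -14 + T² + 21*T)
o = -585/4 (o = 5*((¼ + (-5 - 1*5))*3) = 5*((¼ + (-5 - 5))*3) = 5*((¼ - 10)*3) = 5*(-39/4*3) = 5*(-117/4) = -585/4 ≈ -146.25)
R(23)*o = (-14 + 23² + 21*23)*(-585/4) = (-14 + 529 + 483)*(-585/4) = 998*(-585/4) = -291915/2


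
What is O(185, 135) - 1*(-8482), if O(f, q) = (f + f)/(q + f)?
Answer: 271461/32 ≈ 8483.2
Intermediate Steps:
O(f, q) = 2*f/(f + q) (O(f, q) = (2*f)/(f + q) = 2*f/(f + q))
O(185, 135) - 1*(-8482) = 2*185/(185 + 135) - 1*(-8482) = 2*185/320 + 8482 = 2*185*(1/320) + 8482 = 37/32 + 8482 = 271461/32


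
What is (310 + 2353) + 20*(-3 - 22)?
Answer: 2163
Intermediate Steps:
(310 + 2353) + 20*(-3 - 22) = 2663 + 20*(-25) = 2663 - 500 = 2163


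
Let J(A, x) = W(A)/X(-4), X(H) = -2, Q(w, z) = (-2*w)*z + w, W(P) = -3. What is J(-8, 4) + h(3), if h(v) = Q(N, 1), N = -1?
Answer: 5/2 ≈ 2.5000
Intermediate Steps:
Q(w, z) = w - 2*w*z (Q(w, z) = -2*w*z + w = w - 2*w*z)
J(A, x) = 3/2 (J(A, x) = -3/(-2) = -3*(-½) = 3/2)
h(v) = 1 (h(v) = -(1 - 2*1) = -(1 - 2) = -1*(-1) = 1)
J(-8, 4) + h(3) = 3/2 + 1 = 5/2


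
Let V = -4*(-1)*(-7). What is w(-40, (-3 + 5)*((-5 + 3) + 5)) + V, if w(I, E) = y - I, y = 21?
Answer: 33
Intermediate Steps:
V = -28 (V = 4*(-7) = -28)
w(I, E) = 21 - I
w(-40, (-3 + 5)*((-5 + 3) + 5)) + V = (21 - 1*(-40)) - 28 = (21 + 40) - 28 = 61 - 28 = 33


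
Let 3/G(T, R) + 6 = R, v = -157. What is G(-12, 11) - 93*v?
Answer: 73008/5 ≈ 14602.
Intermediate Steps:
G(T, R) = 3/(-6 + R)
G(-12, 11) - 93*v = 3/(-6 + 11) - 93*(-157) = 3/5 + 14601 = 3*(⅕) + 14601 = ⅗ + 14601 = 73008/5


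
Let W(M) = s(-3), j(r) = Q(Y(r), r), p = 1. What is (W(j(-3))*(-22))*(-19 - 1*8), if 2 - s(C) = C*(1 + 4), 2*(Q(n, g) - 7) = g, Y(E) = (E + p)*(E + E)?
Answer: 10098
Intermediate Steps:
Y(E) = 2*E*(1 + E) (Y(E) = (E + 1)*(E + E) = (1 + E)*(2*E) = 2*E*(1 + E))
Q(n, g) = 7 + g/2
j(r) = 7 + r/2
s(C) = 2 - 5*C (s(C) = 2 - C*(1 + 4) = 2 - C*5 = 2 - 5*C)
W(M) = 17 (W(M) = 2 - 5*(-3) = 2 + 15 = 17)
(W(j(-3))*(-22))*(-19 - 1*8) = (17*(-22))*(-19 - 1*8) = -374*(-19 - 8) = -374*(-27) = 10098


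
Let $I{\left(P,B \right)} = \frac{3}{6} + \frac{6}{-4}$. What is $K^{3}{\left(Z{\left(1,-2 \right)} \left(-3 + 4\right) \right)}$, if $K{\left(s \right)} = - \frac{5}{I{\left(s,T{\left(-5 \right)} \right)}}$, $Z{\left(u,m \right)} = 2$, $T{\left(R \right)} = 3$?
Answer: $125$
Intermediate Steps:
$I{\left(P,B \right)} = -1$ ($I{\left(P,B \right)} = 3 \cdot \frac{1}{6} + 6 \left(- \frac{1}{4}\right) = \frac{1}{2} - \frac{3}{2} = -1$)
$K{\left(s \right)} = 5$ ($K{\left(s \right)} = - \frac{5}{-1} = \left(-5\right) \left(-1\right) = 5$)
$K^{3}{\left(Z{\left(1,-2 \right)} \left(-3 + 4\right) \right)} = 5^{3} = 125$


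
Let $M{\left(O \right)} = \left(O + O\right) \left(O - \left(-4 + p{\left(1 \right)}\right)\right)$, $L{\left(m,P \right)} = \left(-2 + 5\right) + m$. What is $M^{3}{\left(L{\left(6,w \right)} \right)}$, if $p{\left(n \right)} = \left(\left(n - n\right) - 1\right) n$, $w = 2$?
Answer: $16003008$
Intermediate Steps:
$L{\left(m,P \right)} = 3 + m$
$p{\left(n \right)} = - n$ ($p{\left(n \right)} = \left(0 - 1\right) n = - n$)
$M{\left(O \right)} = 2 O \left(5 + O\right)$ ($M{\left(O \right)} = \left(O + O\right) \left(O + \left(4 - \left(-1\right) 1\right)\right) = 2 O \left(O + \left(4 - -1\right)\right) = 2 O \left(O + \left(4 + 1\right)\right) = 2 O \left(O + 5\right) = 2 O \left(5 + O\right)$)
$M^{3}{\left(L{\left(6,w \right)} \right)} = \left(2 \left(3 + 6\right) \left(5 + \left(3 + 6\right)\right)\right)^{3} = \left(2 \cdot 9 \left(5 + 9\right)\right)^{3} = \left(2 \cdot 9 \cdot 14\right)^{3} = 252^{3} = 16003008$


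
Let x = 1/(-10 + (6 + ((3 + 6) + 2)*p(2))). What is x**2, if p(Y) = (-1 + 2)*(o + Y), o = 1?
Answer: 1/841 ≈ 0.0011891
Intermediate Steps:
p(Y) = 1 + Y (p(Y) = (-1 + 2)*(1 + Y) = 1*(1 + Y) = 1 + Y)
x = 1/29 (x = 1/(-10 + (6 + ((3 + 6) + 2)*(1 + 2))) = 1/(-10 + (6 + (9 + 2)*3)) = 1/(-10 + (6 + 11*3)) = 1/(-10 + (6 + 33)) = 1/(-10 + 39) = 1/29 ≈ 0.034483)
x**2 = (1/29)**2 = 1/841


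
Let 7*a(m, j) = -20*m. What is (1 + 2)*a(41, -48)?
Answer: -2460/7 ≈ -351.43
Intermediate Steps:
a(m, j) = -20*m/7 (a(m, j) = (-20*m)/7 = -20*m/7)
(1 + 2)*a(41, -48) = (1 + 2)*(-20/7*41) = 3*(-820/7) = -2460/7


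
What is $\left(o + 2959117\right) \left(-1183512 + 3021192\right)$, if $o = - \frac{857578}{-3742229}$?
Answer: $\frac{20349906558444899280}{3742229} \approx 5.4379 \cdot 10^{12}$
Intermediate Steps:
$o = \frac{857578}{3742229}$ ($o = \left(-857578\right) \left(- \frac{1}{3742229}\right) = \frac{857578}{3742229} \approx 0.22916$)
$\left(o + 2959117\right) \left(-1183512 + 3021192\right) = \left(\frac{857578}{3742229} + 2959117\right) \left(-1183512 + 3021192\right) = \frac{11073694309371}{3742229} \cdot 1837680 = \frac{20349906558444899280}{3742229}$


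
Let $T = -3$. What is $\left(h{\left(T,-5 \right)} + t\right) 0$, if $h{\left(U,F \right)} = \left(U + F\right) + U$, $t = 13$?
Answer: $0$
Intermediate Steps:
$h{\left(U,F \right)} = F + 2 U$ ($h{\left(U,F \right)} = \left(F + U\right) + U = F + 2 U$)
$\left(h{\left(T,-5 \right)} + t\right) 0 = \left(\left(-5 + 2 \left(-3\right)\right) + 13\right) 0 = \left(\left(-5 - 6\right) + 13\right) 0 = \left(-11 + 13\right) 0 = 2 \cdot 0 = 0$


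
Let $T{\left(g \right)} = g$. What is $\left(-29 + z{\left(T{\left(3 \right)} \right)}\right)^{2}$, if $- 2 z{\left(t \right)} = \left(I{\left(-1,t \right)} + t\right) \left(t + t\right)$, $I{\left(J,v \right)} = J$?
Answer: $1225$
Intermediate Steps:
$z{\left(t \right)} = - t \left(-1 + t\right)$ ($z{\left(t \right)} = - \frac{\left(-1 + t\right) \left(t + t\right)}{2} = - \frac{\left(-1 + t\right) 2 t}{2} = - \frac{2 t \left(-1 + t\right)}{2} = - t \left(-1 + t\right)$)
$\left(-29 + z{\left(T{\left(3 \right)} \right)}\right)^{2} = \left(-29 + 3 \left(1 - 3\right)\right)^{2} = \left(-29 + 3 \left(-2\right)\right)^{2} = \left(-29 - 6\right)^{2} = \left(-35\right)^{2} = 1225$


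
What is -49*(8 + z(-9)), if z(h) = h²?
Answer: -4361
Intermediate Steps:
-49*(8 + z(-9)) = -49*(8 + (-9)²) = -49*(8 + 81) = -49*89 = -4361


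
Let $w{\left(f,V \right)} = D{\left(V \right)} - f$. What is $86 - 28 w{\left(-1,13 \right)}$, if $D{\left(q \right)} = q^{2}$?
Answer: $-4674$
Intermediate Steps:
$w{\left(f,V \right)} = V^{2} - f$
$86 - 28 w{\left(-1,13 \right)} = 86 - 28 \left(13^{2} - -1\right) = 86 - 28 \left(169 + 1\right) = 86 - 4760 = -4674$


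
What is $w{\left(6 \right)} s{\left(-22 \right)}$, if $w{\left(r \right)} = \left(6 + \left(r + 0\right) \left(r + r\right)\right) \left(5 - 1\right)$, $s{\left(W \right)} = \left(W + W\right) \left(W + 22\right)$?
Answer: $0$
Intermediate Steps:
$s{\left(W \right)} = 2 W \left(22 + W\right)$
$w{\left(r \right)} = 24 + 8 r^{2}$ ($w{\left(r \right)} = \left(6 + r 2 r\right) 4 = \left(6 + 2 r^{2}\right) 4 = 24 + 8 r^{2}$)
$w{\left(6 \right)} s{\left(-22 \right)} = \left(24 + 8 \cdot 6^{2}\right) 2 \left(-22\right) \left(22 - 22\right) = \left(24 + 8 \cdot 36\right) 2 \left(-22\right) 0 = \left(24 + 288\right) 0 = 312 \cdot 0 = 0$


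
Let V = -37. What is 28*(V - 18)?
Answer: -1540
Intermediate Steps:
28*(V - 18) = 28*(-37 - 18) = 28*(-55) = -1540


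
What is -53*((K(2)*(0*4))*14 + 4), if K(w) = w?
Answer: -212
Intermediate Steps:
-53*((K(2)*(0*4))*14 + 4) = -53*((2*(0*4))*14 + 4) = -53*((2*0)*14 + 4) = -53*(0*14 + 4) = -53*(0 + 4) = -53*4 = -212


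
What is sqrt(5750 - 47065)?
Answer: I*sqrt(41315) ≈ 203.26*I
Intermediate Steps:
sqrt(5750 - 47065) = sqrt(-41315) = I*sqrt(41315)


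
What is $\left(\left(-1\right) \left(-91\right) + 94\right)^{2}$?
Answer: $34225$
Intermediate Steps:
$\left(\left(-1\right) \left(-91\right) + 94\right)^{2} = \left(91 + 94\right)^{2} = 185^{2} = 34225$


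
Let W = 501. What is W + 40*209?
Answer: 8861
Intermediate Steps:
W + 40*209 = 501 + 40*209 = 501 + 8360 = 8861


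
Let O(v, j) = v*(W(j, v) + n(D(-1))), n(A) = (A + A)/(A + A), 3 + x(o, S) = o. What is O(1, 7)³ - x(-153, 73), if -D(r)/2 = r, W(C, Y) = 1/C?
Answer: 54020/343 ≈ 157.49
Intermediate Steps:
x(o, S) = -3 + o
D(r) = -2*r
n(A) = 1 (n(A) = (2*A)/((2*A)) = (2*A)*(1/(2*A)) = 1)
O(v, j) = v*(1 + 1/j) (O(v, j) = v*(1/j + 1) = v*(1 + 1/j))
O(1, 7)³ - x(-153, 73) = (1 + 1/7)³ - (-3 - 153) = (1 + 1*(⅐))³ - 1*(-156) = (1 + ⅐)³ + 156 = (8/7)³ + 156 = 512/343 + 156 = 54020/343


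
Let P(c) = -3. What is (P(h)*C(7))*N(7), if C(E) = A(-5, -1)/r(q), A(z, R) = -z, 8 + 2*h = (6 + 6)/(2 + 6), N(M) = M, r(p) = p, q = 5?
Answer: -21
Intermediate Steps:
h = -13/4 (h = -4 + ((6 + 6)/(2 + 6))/2 = -4 + (12/8)/2 = -4 + (12*(⅛))/2 = -4 + (½)*(3/2) = -4 + ¾ = -13/4 ≈ -3.2500)
C(E) = 1 (C(E) = -1*(-5)/5 = 5*(⅕) = 1)
(P(h)*C(7))*N(7) = -3*1*7 = -3*7 = -21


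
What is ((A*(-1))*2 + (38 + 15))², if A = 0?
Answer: 2809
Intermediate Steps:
((A*(-1))*2 + (38 + 15))² = ((0*(-1))*2 + (38 + 15))² = (0*2 + 53)² = (0 + 53)² = 53² = 2809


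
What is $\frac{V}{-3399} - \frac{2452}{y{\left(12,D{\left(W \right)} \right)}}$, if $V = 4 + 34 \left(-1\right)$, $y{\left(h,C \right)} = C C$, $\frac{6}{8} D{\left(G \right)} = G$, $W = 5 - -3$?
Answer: $- \frac{6248201}{290048} \approx -21.542$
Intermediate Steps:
$W = 8$ ($W = 5 + 3 = 8$)
$D{\left(G \right)} = \frac{4 G}{3}$
$y{\left(h,C \right)} = C^{2}$
$V = -30$ ($V = 4 - 34 = -30$)
$\frac{V}{-3399} - \frac{2452}{y{\left(12,D{\left(W \right)} \right)}} = - \frac{30}{-3399} - \frac{2452}{\left(\frac{4}{3} \cdot 8\right)^{2}} = \left(-30\right) \left(- \frac{1}{3399}\right) - \frac{2452}{\left(\frac{32}{3}\right)^{2}} = \frac{10}{1133} - \frac{2452}{\frac{1024}{9}} = \frac{10}{1133} - \frac{5517}{256} = - \frac{6248201}{290048}$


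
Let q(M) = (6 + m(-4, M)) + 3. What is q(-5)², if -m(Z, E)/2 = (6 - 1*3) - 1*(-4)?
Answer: 25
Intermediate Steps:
m(Z, E) = -14 (m(Z, E) = -2*((6 - 1*3) - 1*(-4)) = -2*((6 - 3) + 4) = -2*(3 + 4) = -2*7 = -14)
q(M) = -5 (q(M) = (6 - 14) + 3 = -8 + 3 = -5)
q(-5)² = (-5)² = 25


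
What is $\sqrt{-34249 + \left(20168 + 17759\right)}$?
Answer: $\sqrt{3678} \approx 60.646$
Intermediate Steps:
$\sqrt{-34249 + \left(20168 + 17759\right)} = \sqrt{-34249 + 37927} = \sqrt{3678}$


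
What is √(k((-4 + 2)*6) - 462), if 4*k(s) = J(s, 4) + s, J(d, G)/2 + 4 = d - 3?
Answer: I*√1898/2 ≈ 21.783*I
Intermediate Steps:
J(d, G) = -14 + 2*d (J(d, G) = -8 + 2*(d - 3) = -8 + 2*(-3 + d) = -8 + (-6 + 2*d) = -14 + 2*d)
k(s) = -7/2 + 3*s/4 (k(s) = ((-14 + 2*s) + s)/4 = (-14 + 3*s)/4 = -7/2 + 3*s/4)
√(k((-4 + 2)*6) - 462) = √((-7/2 + 3*((-4 + 2)*6)/4) - 462) = √((-7/2 + 3*(-2*6)/4) - 462) = √((-7/2 + (¾)*(-12)) - 462) = √((-7/2 - 9) - 462) = √(-25/2 - 462) = √(-949/2) = I*√1898/2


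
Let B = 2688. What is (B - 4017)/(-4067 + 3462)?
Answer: 1329/605 ≈ 2.1967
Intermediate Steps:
(B - 4017)/(-4067 + 3462) = (2688 - 4017)/(-4067 + 3462) = -1329/(-605) = -1329*(-1/605) = 1329/605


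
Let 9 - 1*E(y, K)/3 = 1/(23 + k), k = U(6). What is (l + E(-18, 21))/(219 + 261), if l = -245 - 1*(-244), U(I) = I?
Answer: 751/13920 ≈ 0.053951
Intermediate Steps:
k = 6
E(y, K) = 780/29 (E(y, K) = 27 - 3/(23 + 6) = 27 - 3/29 = 780/29)
l = -1 (l = -245 + 244 = -1)
(l + E(-18, 21))/(219 + 261) = (-1 + 780/29)/(219 + 261) = (751/29)/480 = (751/29)*(1/480) = 751/13920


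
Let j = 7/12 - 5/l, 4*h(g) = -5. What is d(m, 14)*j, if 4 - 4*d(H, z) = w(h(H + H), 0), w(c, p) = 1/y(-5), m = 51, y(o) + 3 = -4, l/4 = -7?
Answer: 116/147 ≈ 0.78912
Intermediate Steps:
l = -28 (l = 4*(-7) = -28)
y(o) = -7 (y(o) = -3 - 4 = -7)
h(g) = -5/4 (h(g) = (1/4)*(-5) = -5/4)
w(c, p) = -1/7 (w(c, p) = 1/(-7) = -1/7)
d(H, z) = 29/28 (d(H, z) = 1 - 1/4*(-1/7) = 1 + 1/28 = 29/28)
j = 16/21 (j = 7/12 - 5/(-28) = 7*(1/12) - 5*(-1/28) = 7/12 + 5/28 = 16/21 ≈ 0.76190)
d(m, 14)*j = (29/28)*(16/21) = 116/147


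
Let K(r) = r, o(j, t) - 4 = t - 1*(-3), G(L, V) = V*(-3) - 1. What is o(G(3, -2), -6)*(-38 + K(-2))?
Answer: -40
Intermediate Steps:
G(L, V) = -1 - 3*V (G(L, V) = -3*V - 1 = -1 - 3*V)
o(j, t) = 7 + t (o(j, t) = 4 + (t - 1*(-3)) = 4 + (t + 3) = 4 + (3 + t) = 7 + t)
o(G(3, -2), -6)*(-38 + K(-2)) = (7 - 6)*(-38 - 2) = 1*(-40) = -40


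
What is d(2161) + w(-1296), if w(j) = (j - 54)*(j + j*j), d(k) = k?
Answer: -2265729839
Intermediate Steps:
w(j) = (-54 + j)*(j + j**2)
d(2161) + w(-1296) = 2161 - 1296*(-54 + (-1296)**2 - 53*(-1296)) = 2161 - 1296*(-54 + 1679616 + 68688) = 2161 - 1296*1748250 = 2161 - 2265732000 = -2265729839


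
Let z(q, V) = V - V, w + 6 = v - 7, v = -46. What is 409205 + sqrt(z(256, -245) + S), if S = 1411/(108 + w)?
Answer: 409205 + sqrt(1411)/7 ≈ 4.0921e+5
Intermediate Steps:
w = -59 (w = -6 + (-46 - 7) = -6 - 53 = -59)
z(q, V) = 0
S = 1411/49 (S = 1411/(108 - 59) = 1411/49 ≈ 28.796)
409205 + sqrt(z(256, -245) + S) = 409205 + sqrt(0 + 1411/49) = 409205 + sqrt(1411/49) = 409205 + sqrt(1411)/7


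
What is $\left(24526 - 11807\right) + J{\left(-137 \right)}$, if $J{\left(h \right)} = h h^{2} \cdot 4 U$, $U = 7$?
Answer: $-71985165$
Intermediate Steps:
$J{\left(h \right)} = 28 h^{3}$ ($J{\left(h \right)} = h h^{2} \cdot 4 \cdot 7 = h^{3} \cdot 4 \cdot 7 = 4 h^{3} \cdot 7 = 28 h^{3}$)
$\left(24526 - 11807\right) + J{\left(-137 \right)} = \left(24526 - 11807\right) + 28 \left(-137\right)^{3} = 12719 + 28 \left(-2571353\right) = 12719 - 71997884 = -71985165$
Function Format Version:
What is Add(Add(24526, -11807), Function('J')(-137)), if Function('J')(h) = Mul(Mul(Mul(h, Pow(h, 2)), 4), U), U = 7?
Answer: -71985165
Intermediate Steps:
Function('J')(h) = Mul(28, Pow(h, 3)) (Function('J')(h) = Mul(Mul(Mul(h, Pow(h, 2)), 4), 7) = Mul(Mul(Pow(h, 3), 4), 7) = Mul(Mul(4, Pow(h, 3)), 7) = Mul(28, Pow(h, 3)))
Add(Add(24526, -11807), Function('J')(-137)) = Add(Add(24526, -11807), Mul(28, Pow(-137, 3))) = Add(12719, Mul(28, -2571353)) = Add(12719, -71997884) = -71985165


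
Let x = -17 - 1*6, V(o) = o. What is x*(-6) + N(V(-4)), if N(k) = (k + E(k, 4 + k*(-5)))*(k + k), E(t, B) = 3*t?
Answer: 266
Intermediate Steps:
x = -23 (x = -17 - 6 = -23)
N(k) = 8*k² (N(k) = (k + 3*k)*(k + k) = (4*k)*(2*k) = 8*k²)
x*(-6) + N(V(-4)) = -23*(-6) + 8*(-4)² = 138 + 8*16 = 138 + 128 = 266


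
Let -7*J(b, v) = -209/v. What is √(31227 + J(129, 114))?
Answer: √55084890/42 ≈ 176.71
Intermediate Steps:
J(b, v) = 209/(7*v) (J(b, v) = -(-209)/(7*v) = 209/(7*v))
√(31227 + J(129, 114)) = √(31227 + (209/7)/114) = √(31227 + (209/7)*(1/114)) = √(31227 + 11/42) = √(1311545/42) = √55084890/42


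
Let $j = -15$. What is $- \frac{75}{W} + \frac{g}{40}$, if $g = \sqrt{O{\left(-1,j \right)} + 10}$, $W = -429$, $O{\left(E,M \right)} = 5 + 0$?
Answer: $\frac{25}{143} + \frac{\sqrt{15}}{40} \approx 0.27165$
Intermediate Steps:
$O{\left(E,M \right)} = 5$
$g = \sqrt{15}$ ($g = \sqrt{5 + 10} = \sqrt{15} \approx 3.873$)
$- \frac{75}{W} + \frac{g}{40} = - \frac{75}{-429} + \frac{\sqrt{15}}{40} = \left(-75\right) \left(- \frac{1}{429}\right) + \sqrt{15} \cdot \frac{1}{40} = \frac{25}{143} + \frac{\sqrt{15}}{40}$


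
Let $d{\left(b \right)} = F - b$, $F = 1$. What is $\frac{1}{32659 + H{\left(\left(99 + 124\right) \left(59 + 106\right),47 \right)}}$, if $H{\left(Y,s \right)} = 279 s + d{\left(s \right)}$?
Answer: $\frac{1}{45726} \approx 2.1869 \cdot 10^{-5}$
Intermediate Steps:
$d{\left(b \right)} = 1 - b$
$H{\left(Y,s \right)} = 1 + 278 s$ ($H{\left(Y,s \right)} = 279 s - \left(-1 + s\right) = 1 + 278 s$)
$\frac{1}{32659 + H{\left(\left(99 + 124\right) \left(59 + 106\right),47 \right)}} = \frac{1}{32659 + \left(1 + 278 \cdot 47\right)} = \frac{1}{32659 + \left(1 + 13066\right)} = \frac{1}{32659 + 13067} = \frac{1}{45726}$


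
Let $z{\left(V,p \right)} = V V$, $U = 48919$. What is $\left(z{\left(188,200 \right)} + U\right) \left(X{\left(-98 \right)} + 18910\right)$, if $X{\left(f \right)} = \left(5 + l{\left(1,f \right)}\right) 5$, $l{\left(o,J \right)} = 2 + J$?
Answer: $1555073665$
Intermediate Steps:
$z{\left(V,p \right)} = V^{2}$
$X{\left(f \right)} = 35 + 5 f$ ($X{\left(f \right)} = \left(5 + \left(2 + f\right)\right) 5 = \left(7 + f\right) 5 = 35 + 5 f$)
$\left(z{\left(188,200 \right)} + U\right) \left(X{\left(-98 \right)} + 18910\right) = \left(188^{2} + 48919\right) \left(\left(35 + 5 \left(-98\right)\right) + 18910\right) = \left(35344 + 48919\right) \left(\left(35 - 490\right) + 18910\right) = 84263 \left(-455 + 18910\right) = 84263 \cdot 18455 = 1555073665$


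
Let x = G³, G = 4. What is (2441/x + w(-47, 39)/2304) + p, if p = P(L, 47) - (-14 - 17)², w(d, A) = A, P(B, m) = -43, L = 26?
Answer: -741767/768 ≈ -965.84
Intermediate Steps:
p = -1004 (p = -43 - (-14 - 17)² = -43 - 1*(-31)² = -43 - 1*961 = -43 - 961 = -1004)
x = 64 (x = 4³ = 64)
(2441/x + w(-47, 39)/2304) + p = (2441/64 + 39/2304) - 1004 = (2441*(1/64) + 39*(1/2304)) - 1004 = (2441/64 + 13/768) - 1004 = 29305/768 - 1004 = -741767/768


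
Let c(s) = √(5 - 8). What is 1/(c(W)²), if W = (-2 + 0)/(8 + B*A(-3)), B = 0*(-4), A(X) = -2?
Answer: -⅓ ≈ -0.33333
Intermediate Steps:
B = 0
W = -¼ (W = (-2 + 0)/(8 + 0*(-2)) = -2/(8 + 0) = -2/8 = -2*⅛ = -¼ ≈ -0.25000)
c(s) = I*√3 (c(s) = √(-3) = I*√3)
1/(c(W)²) = 1/((I*√3)²) = 1/(-3) = -⅓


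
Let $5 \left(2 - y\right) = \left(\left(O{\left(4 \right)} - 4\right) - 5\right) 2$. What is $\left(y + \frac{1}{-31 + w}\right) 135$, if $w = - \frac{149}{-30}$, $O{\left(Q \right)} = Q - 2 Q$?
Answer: $\frac{755082}{781} \approx 966.81$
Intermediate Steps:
$O{\left(Q \right)} = - Q$
$w = \frac{149}{30}$ ($w = \left(-149\right) \left(- \frac{1}{30}\right) = \frac{149}{30} \approx 4.9667$)
$y = \frac{36}{5}$ ($y = 2 - \frac{\left(\left(\left(-1\right) 4 - 4\right) - 5\right) 2}{5} = 2 - \frac{\left(\left(-4 - 4\right) - 5\right) 2}{5} = 2 - \frac{\left(-8 - 5\right) 2}{5} = 2 - \frac{\left(-13\right) 2}{5} = 2 - - \frac{26}{5} = 2 + \frac{26}{5} = \frac{36}{5} \approx 7.2$)
$\left(y + \frac{1}{-31 + w}\right) 135 = \left(\frac{36}{5} + \frac{1}{-31 + \frac{149}{30}}\right) 135 = \left(\frac{36}{5} + \frac{1}{- \frac{781}{30}}\right) 135 = \left(\frac{36}{5} - \frac{30}{781}\right) 135 = \frac{27966}{3905} \cdot 135 = \frac{755082}{781}$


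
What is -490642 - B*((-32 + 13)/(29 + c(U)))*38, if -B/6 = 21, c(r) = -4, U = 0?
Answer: -12357022/25 ≈ -4.9428e+5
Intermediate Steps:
B = -126 (B = -6*21 = -126)
-490642 - B*((-32 + 13)/(29 + c(U)))*38 = -490642 - (-126*(-32 + 13)/(29 - 4))*38 = -490642 - (-(-2394)/25)*38 = -490642 - (-126*(-19/25))*38 = -490642 - 2394*38/25 = -490642 - 1*90972/25 = -490642 - 90972/25 = -12357022/25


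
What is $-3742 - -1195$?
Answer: $-2547$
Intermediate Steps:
$-3742 - -1195 = -3742 + \left(-302 + 1497\right) = -3742 + 1195 = -2547$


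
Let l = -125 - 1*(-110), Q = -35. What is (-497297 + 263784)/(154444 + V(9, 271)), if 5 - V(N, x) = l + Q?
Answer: -233513/154499 ≈ -1.5114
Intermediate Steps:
l = -15 (l = -125 + 110 = -15)
V(N, x) = 55 (V(N, x) = 5 - (-15 - 35) = 5 - 1*(-50) = 5 + 50 = 55)
(-497297 + 263784)/(154444 + V(9, 271)) = (-497297 + 263784)/(154444 + 55) = -233513/154499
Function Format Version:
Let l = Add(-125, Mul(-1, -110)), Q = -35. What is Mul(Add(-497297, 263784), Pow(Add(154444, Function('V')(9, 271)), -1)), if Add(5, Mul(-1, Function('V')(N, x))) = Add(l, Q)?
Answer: Rational(-233513, 154499) ≈ -1.5114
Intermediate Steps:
l = -15 (l = Add(-125, 110) = -15)
Function('V')(N, x) = 55 (Function('V')(N, x) = Add(5, Mul(-1, Add(-15, -35))) = Add(5, Mul(-1, -50)) = Add(5, 50) = 55)
Mul(Add(-497297, 263784), Pow(Add(154444, Function('V')(9, 271)), -1)) = Mul(Add(-497297, 263784), Pow(Add(154444, 55), -1)) = Mul(-233513, Pow(154499, -1)) = Mul(-233513, Rational(1, 154499)) = Rational(-233513, 154499)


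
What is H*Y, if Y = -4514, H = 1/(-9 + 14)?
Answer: -4514/5 ≈ -902.80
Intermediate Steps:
H = 1/5 ≈ 0.20000
H*Y = (1/5)*(-4514) = -4514/5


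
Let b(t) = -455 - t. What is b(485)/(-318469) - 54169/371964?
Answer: -16901501101/118459003116 ≈ -0.14268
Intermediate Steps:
b(485)/(-318469) - 54169/371964 = (-455 - 1*485)/(-318469) - 54169/371964 = (-455 - 485)*(-1/318469) - 54169*1/371964 = -940*(-1/318469) - 54169/371964 = 940/318469 - 54169/371964 = -16901501101/118459003116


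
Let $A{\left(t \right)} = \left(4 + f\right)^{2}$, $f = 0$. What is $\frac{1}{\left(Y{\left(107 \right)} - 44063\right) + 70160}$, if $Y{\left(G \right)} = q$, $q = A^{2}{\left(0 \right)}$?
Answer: $\frac{1}{26353} \approx 3.7946 \cdot 10^{-5}$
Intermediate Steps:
$A{\left(t \right)} = 16$ ($A{\left(t \right)} = \left(4 + 0\right)^{2} = 4^{2} = 16$)
$q = 256$ ($q = 16^{2} = 256$)
$Y{\left(G \right)} = 256$
$\frac{1}{\left(Y{\left(107 \right)} - 44063\right) + 70160} = \frac{1}{\left(256 - 44063\right) + 70160} = \frac{1}{-43807 + 70160} = \frac{1}{26353}$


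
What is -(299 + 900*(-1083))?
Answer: 974401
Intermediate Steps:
-(299 + 900*(-1083)) = -(299 - 974700) = -1*(-974401) = 974401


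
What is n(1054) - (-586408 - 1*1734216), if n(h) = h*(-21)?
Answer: 2298490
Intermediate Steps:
n(h) = -21*h
n(1054) - (-586408 - 1*1734216) = -21*1054 - (-586408 - 1*1734216) = -22134 - (-586408 - 1734216) = -22134 - 1*(-2320624) = -22134 + 2320624 = 2298490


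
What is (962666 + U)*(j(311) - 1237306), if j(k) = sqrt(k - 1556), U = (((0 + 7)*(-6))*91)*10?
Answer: -1143822582476 + 924446*I*sqrt(1245) ≈ -1.1438e+12 + 3.2619e+7*I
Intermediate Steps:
U = -38220 (U = ((7*(-6))*91)*10 = -42*91*10 = -3822*10 = -38220)
j(k) = sqrt(-1556 + k)
(962666 + U)*(j(311) - 1237306) = (962666 - 38220)*(sqrt(-1556 + 311) - 1237306) = 924446*(sqrt(-1245) - 1237306) = 924446*(I*sqrt(1245) - 1237306) = 924446*(-1237306 + I*sqrt(1245)) = -1143822582476 + 924446*I*sqrt(1245)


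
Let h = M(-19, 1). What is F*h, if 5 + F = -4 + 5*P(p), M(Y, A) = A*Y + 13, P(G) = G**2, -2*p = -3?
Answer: -27/2 ≈ -13.500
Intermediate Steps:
p = 3/2 (p = -1/2*(-3) = 3/2 ≈ 1.5000)
M(Y, A) = 13 + A*Y
h = -6 (h = 13 + 1*(-19) = 13 - 19 = -6)
F = 9/4 (F = -5 + (-4 + 5*(3/2)**2) = -5 + (-4 + 5*(9/4)) = -5 + (-4 + 45/4) = -5 + 29/4 = 9/4 ≈ 2.2500)
F*h = (9/4)*(-6) = -27/2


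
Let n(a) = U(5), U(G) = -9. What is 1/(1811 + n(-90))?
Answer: 1/1802 ≈ 0.00055494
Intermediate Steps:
n(a) = -9
1/(1811 + n(-90)) = 1/(1811 - 9) = 1/1802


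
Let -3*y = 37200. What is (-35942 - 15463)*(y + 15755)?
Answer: -172463775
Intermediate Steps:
y = -12400 (y = -1/3*37200 = -12400)
(-35942 - 15463)*(y + 15755) = (-35942 - 15463)*(-12400 + 15755) = -51405*3355 = -172463775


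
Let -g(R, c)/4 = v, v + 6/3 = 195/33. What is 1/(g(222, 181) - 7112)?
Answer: -11/78404 ≈ -0.00014030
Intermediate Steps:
v = 43/11 (v = -2 + 195/33 = -2 + 195*(1/33) = -2 + 65/11 = 43/11 ≈ 3.9091)
g(R, c) = -172/11 (g(R, c) = -4*43/11 = -172/11)
1/(g(222, 181) - 7112) = 1/(-172/11 - 7112) = 1/(-78404/11) = -11/78404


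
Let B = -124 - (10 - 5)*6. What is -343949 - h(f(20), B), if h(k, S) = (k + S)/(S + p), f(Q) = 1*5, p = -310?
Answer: -159592485/464 ≈ -3.4395e+5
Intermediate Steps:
B = -154 (B = -124 - 5*6 = -124 - 1*30 = -124 - 30 = -154)
f(Q) = 5
h(k, S) = (S + k)/(-310 + S) (h(k, S) = (k + S)/(S - 310) = (S + k)/(-310 + S))
-343949 - h(f(20), B) = -343949 - (-154 + 5)/(-310 - 154) = -343949 - (-149)/(-464) = -343949 - (-1)*(-149)/464 = -343949 - 1*149/464 = -343949 - 149/464 = -159592485/464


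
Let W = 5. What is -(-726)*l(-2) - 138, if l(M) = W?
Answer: 3492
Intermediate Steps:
l(M) = 5
-(-726)*l(-2) - 138 = -(-726)*5 - 138 = -121*(-30) - 138 = 3630 - 138 = 3492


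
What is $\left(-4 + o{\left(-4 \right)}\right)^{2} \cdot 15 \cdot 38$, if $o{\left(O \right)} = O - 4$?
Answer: $82080$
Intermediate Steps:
$o{\left(O \right)} = -4 + O$
$\left(-4 + o{\left(-4 \right)}\right)^{2} \cdot 15 \cdot 38 = \left(-4 - 8\right)^{2} \cdot 15 \cdot 38 = \left(-12\right)^{2} \cdot 15 \cdot 38 = 144 \cdot 15 \cdot 38 = 2160 \cdot 38 = 82080$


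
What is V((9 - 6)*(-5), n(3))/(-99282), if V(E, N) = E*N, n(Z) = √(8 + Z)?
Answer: 5*√11/33094 ≈ 0.00050109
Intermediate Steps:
V((9 - 6)*(-5), n(3))/(-99282) = (((9 - 6)*(-5))*√(8 + 3))/(-99282) = ((3*(-5))*√11)*(-1/99282) = -15*√11*(-1/99282) = 5*√11/33094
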